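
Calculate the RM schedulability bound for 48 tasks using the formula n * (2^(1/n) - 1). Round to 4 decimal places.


Compute 2^(1/48) = 1.0145453349
Subtract 1: 1.0145453349 - 1 = 0.0145453349
Multiply by n: 48 * 0.0145453349 = 0.6981760752
Round to 4 dp: 0.6982

0.6982


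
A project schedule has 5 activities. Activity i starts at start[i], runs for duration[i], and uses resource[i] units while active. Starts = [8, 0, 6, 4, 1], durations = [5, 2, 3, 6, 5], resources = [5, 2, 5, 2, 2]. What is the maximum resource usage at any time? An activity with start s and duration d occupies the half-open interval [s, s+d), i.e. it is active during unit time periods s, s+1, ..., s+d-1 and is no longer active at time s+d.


Each activity i is active on [start_i, start_i + duration_i).
Compute total resource usage per time slot:
  t=0: active resources = [2], total = 2
  t=1: active resources = [2, 2], total = 4
  t=2: active resources = [2], total = 2
  t=3: active resources = [2], total = 2
  t=4: active resources = [2, 2], total = 4
  t=5: active resources = [2, 2], total = 4
  t=6: active resources = [5, 2], total = 7
  t=7: active resources = [5, 2], total = 7
  t=8: active resources = [5, 5, 2], total = 12
  t=9: active resources = [5, 2], total = 7
  t=10: active resources = [5], total = 5
  t=11: active resources = [5], total = 5
  t=12: active resources = [5], total = 5
Peak resource demand = 12

12


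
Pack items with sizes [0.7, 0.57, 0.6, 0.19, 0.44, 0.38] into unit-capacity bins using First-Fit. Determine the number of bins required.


Place items sequentially using First-Fit:
  Item 0.7 -> new Bin 1
  Item 0.57 -> new Bin 2
  Item 0.6 -> new Bin 3
  Item 0.19 -> Bin 1 (now 0.89)
  Item 0.44 -> new Bin 4
  Item 0.38 -> Bin 2 (now 0.95)
Total bins used = 4

4


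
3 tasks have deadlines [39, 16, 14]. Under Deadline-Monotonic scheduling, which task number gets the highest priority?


Sort tasks by relative deadline (ascending):
  Task 3: deadline = 14
  Task 2: deadline = 16
  Task 1: deadline = 39
Priority order (highest first): [3, 2, 1]
Highest priority task = 3

3


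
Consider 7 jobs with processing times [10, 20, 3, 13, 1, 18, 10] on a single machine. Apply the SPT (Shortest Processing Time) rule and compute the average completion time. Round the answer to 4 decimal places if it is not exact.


Sort jobs by processing time (SPT order): [1, 3, 10, 10, 13, 18, 20]
Compute completion times sequentially:
  Job 1: processing = 1, completes at 1
  Job 2: processing = 3, completes at 4
  Job 3: processing = 10, completes at 14
  Job 4: processing = 10, completes at 24
  Job 5: processing = 13, completes at 37
  Job 6: processing = 18, completes at 55
  Job 7: processing = 20, completes at 75
Sum of completion times = 210
Average completion time = 210/7 = 30.0

30.0


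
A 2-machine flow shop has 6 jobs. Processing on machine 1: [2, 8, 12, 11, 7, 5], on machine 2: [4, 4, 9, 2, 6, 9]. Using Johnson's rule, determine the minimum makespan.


Apply Johnson's rule:
  Group 1 (a <= b): [(1, 2, 4), (6, 5, 9)]
  Group 2 (a > b): [(3, 12, 9), (5, 7, 6), (2, 8, 4), (4, 11, 2)]
Optimal job order: [1, 6, 3, 5, 2, 4]
Schedule:
  Job 1: M1 done at 2, M2 done at 6
  Job 6: M1 done at 7, M2 done at 16
  Job 3: M1 done at 19, M2 done at 28
  Job 5: M1 done at 26, M2 done at 34
  Job 2: M1 done at 34, M2 done at 38
  Job 4: M1 done at 45, M2 done at 47
Makespan = 47

47


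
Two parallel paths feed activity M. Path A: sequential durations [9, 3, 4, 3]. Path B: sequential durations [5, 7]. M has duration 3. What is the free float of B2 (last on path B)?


ES(B2) = sum of predecessors on chain B = 5
EF(B2) = ES + duration = 5 + 7 = 12
Successor of B2 is M. ES(M) = max(sum(A), sum(B)) = max(19, 12) = 19
Free float = ES(successor) - EF(current) = 19 - 12 = 7

7


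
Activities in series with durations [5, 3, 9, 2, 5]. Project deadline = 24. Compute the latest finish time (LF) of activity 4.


LF(activity 4) = deadline - sum of successor durations
Successors: activities 5 through 5 with durations [5]
Sum of successor durations = 5
LF = 24 - 5 = 19

19


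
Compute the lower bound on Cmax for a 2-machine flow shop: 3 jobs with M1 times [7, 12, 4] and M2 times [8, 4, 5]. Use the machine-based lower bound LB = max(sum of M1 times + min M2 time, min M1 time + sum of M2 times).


LB1 = sum(M1 times) + min(M2 times) = 23 + 4 = 27
LB2 = min(M1 times) + sum(M2 times) = 4 + 17 = 21
Lower bound = max(LB1, LB2) = max(27, 21) = 27

27


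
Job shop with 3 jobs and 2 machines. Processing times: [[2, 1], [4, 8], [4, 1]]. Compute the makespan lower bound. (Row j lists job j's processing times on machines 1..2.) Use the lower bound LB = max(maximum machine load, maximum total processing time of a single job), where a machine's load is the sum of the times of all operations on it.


Machine loads:
  Machine 1: 2 + 4 + 4 = 10
  Machine 2: 1 + 8 + 1 = 10
Max machine load = 10
Job totals:
  Job 1: 3
  Job 2: 12
  Job 3: 5
Max job total = 12
Lower bound = max(10, 12) = 12

12


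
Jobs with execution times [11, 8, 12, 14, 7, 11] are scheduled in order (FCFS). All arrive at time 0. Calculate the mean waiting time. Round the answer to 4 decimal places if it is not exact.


FCFS order (as given): [11, 8, 12, 14, 7, 11]
Waiting times:
  Job 1: wait = 0
  Job 2: wait = 11
  Job 3: wait = 19
  Job 4: wait = 31
  Job 5: wait = 45
  Job 6: wait = 52
Sum of waiting times = 158
Average waiting time = 158/6 = 26.3333

26.3333


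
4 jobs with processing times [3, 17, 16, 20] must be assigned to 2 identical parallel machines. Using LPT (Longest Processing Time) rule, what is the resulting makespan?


Sort jobs in decreasing order (LPT): [20, 17, 16, 3]
Assign each job to the least loaded machine:
  Machine 1: jobs [20, 3], load = 23
  Machine 2: jobs [17, 16], load = 33
Makespan = max load = 33

33


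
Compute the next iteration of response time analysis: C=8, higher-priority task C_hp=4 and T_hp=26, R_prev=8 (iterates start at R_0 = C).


R_next = C + ceil(R_prev / T_hp) * C_hp
ceil(8 / 26) = ceil(0.3077) = 1
Interference = 1 * 4 = 4
R_next = 8 + 4 = 12

12


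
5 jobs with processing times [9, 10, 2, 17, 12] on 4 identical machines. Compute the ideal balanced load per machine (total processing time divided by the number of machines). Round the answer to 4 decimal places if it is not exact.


Total processing time = 9 + 10 + 2 + 17 + 12 = 50
Number of machines = 4
Ideal balanced load = 50 / 4 = 12.5

12.5


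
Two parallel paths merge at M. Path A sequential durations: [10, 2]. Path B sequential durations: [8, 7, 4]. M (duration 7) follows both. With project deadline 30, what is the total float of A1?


Forward pass: ES(A1) = sum of predecessors on chain A = 0
EF = ES + duration = 0 + 10 = 10
Backward pass: LF(M) = deadline = 30; LS(M) = 30 - 7 = 23
LF(A1) = LS(M) - sum(successors on chain A) = 23 - 2 = 21
LS = LF - duration = 21 - 10 = 11
Total float = LS - ES = 11 - 0 = 11

11


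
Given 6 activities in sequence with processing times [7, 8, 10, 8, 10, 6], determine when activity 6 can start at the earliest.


Activity 6 starts after activities 1 through 5 complete.
Predecessor durations: [7, 8, 10, 8, 10]
ES = 7 + 8 + 10 + 8 + 10 = 43

43


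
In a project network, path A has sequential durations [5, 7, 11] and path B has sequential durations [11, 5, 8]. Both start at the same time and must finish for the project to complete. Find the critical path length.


Path A total = 5 + 7 + 11 = 23
Path B total = 11 + 5 + 8 = 24
Critical path = longest path = max(23, 24) = 24

24


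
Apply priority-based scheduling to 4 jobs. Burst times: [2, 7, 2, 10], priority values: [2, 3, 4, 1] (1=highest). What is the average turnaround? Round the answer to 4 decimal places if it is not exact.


Sort by priority (ascending = highest first):
Order: [(1, 10), (2, 2), (3, 7), (4, 2)]
Completion times:
  Priority 1, burst=10, C=10
  Priority 2, burst=2, C=12
  Priority 3, burst=7, C=19
  Priority 4, burst=2, C=21
Average turnaround = 62/4 = 15.5

15.5


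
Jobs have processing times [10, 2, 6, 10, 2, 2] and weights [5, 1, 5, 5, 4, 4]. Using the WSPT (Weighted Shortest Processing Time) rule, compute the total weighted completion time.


Compute p/w ratios and sort ascending (WSPT): [(2, 4), (2, 4), (6, 5), (10, 5), (2, 1), (10, 5)]
Compute weighted completion times:
  Job (p=2,w=4): C=2, w*C=4*2=8
  Job (p=2,w=4): C=4, w*C=4*4=16
  Job (p=6,w=5): C=10, w*C=5*10=50
  Job (p=10,w=5): C=20, w*C=5*20=100
  Job (p=2,w=1): C=22, w*C=1*22=22
  Job (p=10,w=5): C=32, w*C=5*32=160
Total weighted completion time = 356

356


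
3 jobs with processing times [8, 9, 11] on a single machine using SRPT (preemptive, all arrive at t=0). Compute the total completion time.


Since all jobs arrive at t=0, SRPT equals SPT ordering.
SPT order: [8, 9, 11]
Completion times:
  Job 1: p=8, C=8
  Job 2: p=9, C=17
  Job 3: p=11, C=28
Total completion time = 8 + 17 + 28 = 53

53


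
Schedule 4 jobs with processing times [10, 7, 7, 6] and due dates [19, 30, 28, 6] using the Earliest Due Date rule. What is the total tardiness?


Sort by due date (EDD order): [(6, 6), (10, 19), (7, 28), (7, 30)]
Compute completion times and tardiness:
  Job 1: p=6, d=6, C=6, tardiness=max(0,6-6)=0
  Job 2: p=10, d=19, C=16, tardiness=max(0,16-19)=0
  Job 3: p=7, d=28, C=23, tardiness=max(0,23-28)=0
  Job 4: p=7, d=30, C=30, tardiness=max(0,30-30)=0
Total tardiness = 0

0


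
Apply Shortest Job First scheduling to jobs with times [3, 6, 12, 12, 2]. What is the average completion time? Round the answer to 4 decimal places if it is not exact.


SJF order (ascending): [2, 3, 6, 12, 12]
Completion times:
  Job 1: burst=2, C=2
  Job 2: burst=3, C=5
  Job 3: burst=6, C=11
  Job 4: burst=12, C=23
  Job 5: burst=12, C=35
Average completion = 76/5 = 15.2

15.2


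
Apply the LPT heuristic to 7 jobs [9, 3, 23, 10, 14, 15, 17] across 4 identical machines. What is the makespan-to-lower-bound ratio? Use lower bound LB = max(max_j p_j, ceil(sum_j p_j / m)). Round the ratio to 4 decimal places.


LPT order: [23, 17, 15, 14, 10, 9, 3]
Machine loads after assignment: [23, 20, 24, 24]
LPT makespan = 24
Lower bound = max(max_job, ceil(total/4)) = max(23, 23) = 23
Ratio = 24 / 23 = 1.0435

1.0435


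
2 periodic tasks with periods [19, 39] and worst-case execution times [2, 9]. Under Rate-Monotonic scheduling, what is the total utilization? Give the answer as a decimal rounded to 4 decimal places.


Compute individual utilizations (exact fractions):
  Task 1: C/T = 2/19 (approx. 0.1053)
  Task 2: C/T = 9/39 = 3/13 (approx. 0.2308)
Total utilization U = 2/19 + 3/13 = 83/247
Rounded to 4 decimal places: U = 0.3360
RM (Liu & Layland) bound for 2 tasks = 0.828427; compare with U = 83/247 (approx. 0.336032)
U <= bound, so schedulable by RM sufficient condition.

0.3360


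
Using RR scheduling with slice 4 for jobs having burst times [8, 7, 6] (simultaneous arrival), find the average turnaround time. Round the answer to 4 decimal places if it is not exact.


Time quantum = 4
Execution trace:
  J1 runs 4 units, time = 4
  J2 runs 4 units, time = 8
  J3 runs 4 units, time = 12
  J1 runs 4 units, time = 16
  J2 runs 3 units, time = 19
  J3 runs 2 units, time = 21
Finish times: [16, 19, 21]
Average turnaround = 56/3 = 18.6667

18.6667


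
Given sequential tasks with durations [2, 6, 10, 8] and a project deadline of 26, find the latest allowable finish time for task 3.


LF(activity 3) = deadline - sum of successor durations
Successors: activities 4 through 4 with durations [8]
Sum of successor durations = 8
LF = 26 - 8 = 18

18


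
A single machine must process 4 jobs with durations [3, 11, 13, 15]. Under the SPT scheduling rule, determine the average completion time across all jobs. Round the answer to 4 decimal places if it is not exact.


Sort jobs by processing time (SPT order): [3, 11, 13, 15]
Compute completion times sequentially:
  Job 1: processing = 3, completes at 3
  Job 2: processing = 11, completes at 14
  Job 3: processing = 13, completes at 27
  Job 4: processing = 15, completes at 42
Sum of completion times = 86
Average completion time = 86/4 = 21.5

21.5


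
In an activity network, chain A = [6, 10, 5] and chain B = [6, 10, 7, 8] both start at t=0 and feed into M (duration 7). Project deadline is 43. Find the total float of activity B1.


Forward pass: ES(B1) = sum of predecessors on chain B = 0
EF = ES + duration = 0 + 6 = 6
Backward pass: LF(M) = deadline = 43; LS(M) = 43 - 7 = 36
LF(B1) = LS(M) - sum(successors on chain B) = 36 - 25 = 11
LS = LF - duration = 11 - 6 = 5
Total float = LS - ES = 5 - 0 = 5

5


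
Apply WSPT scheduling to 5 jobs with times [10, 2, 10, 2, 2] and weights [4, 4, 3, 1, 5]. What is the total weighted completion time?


Compute p/w ratios and sort ascending (WSPT): [(2, 5), (2, 4), (2, 1), (10, 4), (10, 3)]
Compute weighted completion times:
  Job (p=2,w=5): C=2, w*C=5*2=10
  Job (p=2,w=4): C=4, w*C=4*4=16
  Job (p=2,w=1): C=6, w*C=1*6=6
  Job (p=10,w=4): C=16, w*C=4*16=64
  Job (p=10,w=3): C=26, w*C=3*26=78
Total weighted completion time = 174

174


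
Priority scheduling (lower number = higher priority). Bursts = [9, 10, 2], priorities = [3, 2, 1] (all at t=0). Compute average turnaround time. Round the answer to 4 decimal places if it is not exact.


Sort by priority (ascending = highest first):
Order: [(1, 2), (2, 10), (3, 9)]
Completion times:
  Priority 1, burst=2, C=2
  Priority 2, burst=10, C=12
  Priority 3, burst=9, C=21
Average turnaround = 35/3 = 11.6667

11.6667


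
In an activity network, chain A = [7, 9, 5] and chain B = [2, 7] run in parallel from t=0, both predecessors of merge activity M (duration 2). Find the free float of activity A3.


ES(A3) = sum of predecessors on chain A = 16
EF(A3) = ES + duration = 16 + 5 = 21
Successor of A3 is M. ES(M) = max(sum(A), sum(B)) = max(21, 9) = 21
Free float = ES(successor) - EF(current) = 21 - 21 = 0

0


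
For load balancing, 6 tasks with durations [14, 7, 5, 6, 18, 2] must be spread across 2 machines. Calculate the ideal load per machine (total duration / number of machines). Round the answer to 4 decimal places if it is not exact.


Total processing time = 14 + 7 + 5 + 6 + 18 + 2 = 52
Number of machines = 2
Ideal balanced load = 52 / 2 = 26.0

26.0


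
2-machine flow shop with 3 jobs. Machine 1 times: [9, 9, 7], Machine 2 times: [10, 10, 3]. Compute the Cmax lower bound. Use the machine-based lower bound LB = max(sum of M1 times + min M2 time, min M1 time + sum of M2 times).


LB1 = sum(M1 times) + min(M2 times) = 25 + 3 = 28
LB2 = min(M1 times) + sum(M2 times) = 7 + 23 = 30
Lower bound = max(LB1, LB2) = max(28, 30) = 30

30


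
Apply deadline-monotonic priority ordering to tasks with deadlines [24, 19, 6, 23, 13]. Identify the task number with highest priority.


Sort tasks by relative deadline (ascending):
  Task 3: deadline = 6
  Task 5: deadline = 13
  Task 2: deadline = 19
  Task 4: deadline = 23
  Task 1: deadline = 24
Priority order (highest first): [3, 5, 2, 4, 1]
Highest priority task = 3

3


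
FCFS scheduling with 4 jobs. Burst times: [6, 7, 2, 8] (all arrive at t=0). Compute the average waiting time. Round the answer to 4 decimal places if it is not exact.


FCFS order (as given): [6, 7, 2, 8]
Waiting times:
  Job 1: wait = 0
  Job 2: wait = 6
  Job 3: wait = 13
  Job 4: wait = 15
Sum of waiting times = 34
Average waiting time = 34/4 = 8.5

8.5


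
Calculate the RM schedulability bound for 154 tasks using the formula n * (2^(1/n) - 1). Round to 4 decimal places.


Compute 2^(1/154) = 1.0045111002
Subtract 1: 1.0045111002 - 1 = 0.0045111002
Multiply by n: 154 * 0.0045111002 = 0.6947094308
Round to 4 dp: 0.6947

0.6947


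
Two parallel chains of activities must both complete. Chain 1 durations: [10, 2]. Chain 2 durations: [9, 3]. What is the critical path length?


Path A total = 10 + 2 = 12
Path B total = 9 + 3 = 12
Critical path = longest path = max(12, 12) = 12

12


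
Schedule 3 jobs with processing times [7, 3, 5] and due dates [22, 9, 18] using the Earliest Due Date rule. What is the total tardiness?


Sort by due date (EDD order): [(3, 9), (5, 18), (7, 22)]
Compute completion times and tardiness:
  Job 1: p=3, d=9, C=3, tardiness=max(0,3-9)=0
  Job 2: p=5, d=18, C=8, tardiness=max(0,8-18)=0
  Job 3: p=7, d=22, C=15, tardiness=max(0,15-22)=0
Total tardiness = 0

0


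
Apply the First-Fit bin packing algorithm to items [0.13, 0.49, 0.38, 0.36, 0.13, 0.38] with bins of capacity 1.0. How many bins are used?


Place items sequentially using First-Fit:
  Item 0.13 -> new Bin 1
  Item 0.49 -> Bin 1 (now 0.62)
  Item 0.38 -> Bin 1 (now 1.0)
  Item 0.36 -> new Bin 2
  Item 0.13 -> Bin 2 (now 0.49)
  Item 0.38 -> Bin 2 (now 0.87)
Total bins used = 2

2


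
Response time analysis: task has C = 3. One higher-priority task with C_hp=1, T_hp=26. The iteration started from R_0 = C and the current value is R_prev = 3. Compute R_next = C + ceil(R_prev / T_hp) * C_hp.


R_next = C + ceil(R_prev / T_hp) * C_hp
ceil(3 / 26) = ceil(0.1154) = 1
Interference = 1 * 1 = 1
R_next = 3 + 1 = 4

4


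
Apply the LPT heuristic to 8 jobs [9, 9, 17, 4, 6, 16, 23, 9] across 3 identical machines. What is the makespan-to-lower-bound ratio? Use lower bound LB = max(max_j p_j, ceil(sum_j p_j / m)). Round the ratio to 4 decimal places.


LPT order: [23, 17, 16, 9, 9, 9, 6, 4]
Machine loads after assignment: [32, 30, 31]
LPT makespan = 32
Lower bound = max(max_job, ceil(total/3)) = max(23, 31) = 31
Ratio = 32 / 31 = 1.0323

1.0323


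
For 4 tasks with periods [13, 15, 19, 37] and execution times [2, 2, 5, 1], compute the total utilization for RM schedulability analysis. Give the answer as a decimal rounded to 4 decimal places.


Compute individual utilizations (exact fractions):
  Task 1: C/T = 2/13 (approx. 0.1538)
  Task 2: C/T = 2/15 (approx. 0.1333)
  Task 3: C/T = 5/19 (approx. 0.2632)
  Task 4: C/T = 1/37 (approx. 0.027)
Total utilization U = 2/13 + 2/15 + 5/19 + 1/37 = 79148/137085
Rounded to 4 decimal places: U = 0.5774
RM (Liu & Layland) bound for 4 tasks = 0.756828; compare with U = 79148/137085 (approx. 0.577364)
U <= bound, so schedulable by RM sufficient condition.

0.5774


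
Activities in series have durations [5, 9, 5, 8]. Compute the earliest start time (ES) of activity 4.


Activity 4 starts after activities 1 through 3 complete.
Predecessor durations: [5, 9, 5]
ES = 5 + 9 + 5 = 19

19


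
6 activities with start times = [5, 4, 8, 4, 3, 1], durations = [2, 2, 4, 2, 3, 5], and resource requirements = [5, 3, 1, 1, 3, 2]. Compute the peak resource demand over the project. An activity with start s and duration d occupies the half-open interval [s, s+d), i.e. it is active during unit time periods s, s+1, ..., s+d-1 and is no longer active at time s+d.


Each activity i is active on [start_i, start_i + duration_i).
Compute total resource usage per time slot:
  t=0: active resources = [], total = 0
  t=1: active resources = [2], total = 2
  t=2: active resources = [2], total = 2
  t=3: active resources = [3, 2], total = 5
  t=4: active resources = [3, 1, 3, 2], total = 9
  t=5: active resources = [5, 3, 1, 3, 2], total = 14
  t=6: active resources = [5], total = 5
  t=7: active resources = [], total = 0
  t=8: active resources = [1], total = 1
  t=9: active resources = [1], total = 1
  t=10: active resources = [1], total = 1
  t=11: active resources = [1], total = 1
Peak resource demand = 14

14


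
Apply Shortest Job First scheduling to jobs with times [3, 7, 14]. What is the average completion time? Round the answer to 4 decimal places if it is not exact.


SJF order (ascending): [3, 7, 14]
Completion times:
  Job 1: burst=3, C=3
  Job 2: burst=7, C=10
  Job 3: burst=14, C=24
Average completion = 37/3 = 12.3333

12.3333


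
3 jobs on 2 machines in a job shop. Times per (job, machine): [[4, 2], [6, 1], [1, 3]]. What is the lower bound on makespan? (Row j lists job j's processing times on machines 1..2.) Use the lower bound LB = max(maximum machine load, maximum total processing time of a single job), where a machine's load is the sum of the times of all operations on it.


Machine loads:
  Machine 1: 4 + 6 + 1 = 11
  Machine 2: 2 + 1 + 3 = 6
Max machine load = 11
Job totals:
  Job 1: 6
  Job 2: 7
  Job 3: 4
Max job total = 7
Lower bound = max(11, 7) = 11

11


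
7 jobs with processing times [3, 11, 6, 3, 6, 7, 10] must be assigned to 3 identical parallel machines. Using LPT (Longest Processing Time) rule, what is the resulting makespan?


Sort jobs in decreasing order (LPT): [11, 10, 7, 6, 6, 3, 3]
Assign each job to the least loaded machine:
  Machine 1: jobs [11, 3], load = 14
  Machine 2: jobs [10, 6], load = 16
  Machine 3: jobs [7, 6, 3], load = 16
Makespan = max load = 16

16


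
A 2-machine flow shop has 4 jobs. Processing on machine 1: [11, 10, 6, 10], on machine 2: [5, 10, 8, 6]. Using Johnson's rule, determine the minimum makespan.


Apply Johnson's rule:
  Group 1 (a <= b): [(3, 6, 8), (2, 10, 10)]
  Group 2 (a > b): [(4, 10, 6), (1, 11, 5)]
Optimal job order: [3, 2, 4, 1]
Schedule:
  Job 3: M1 done at 6, M2 done at 14
  Job 2: M1 done at 16, M2 done at 26
  Job 4: M1 done at 26, M2 done at 32
  Job 1: M1 done at 37, M2 done at 42
Makespan = 42

42


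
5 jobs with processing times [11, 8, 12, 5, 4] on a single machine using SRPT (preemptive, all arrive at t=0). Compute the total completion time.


Since all jobs arrive at t=0, SRPT equals SPT ordering.
SPT order: [4, 5, 8, 11, 12]
Completion times:
  Job 1: p=4, C=4
  Job 2: p=5, C=9
  Job 3: p=8, C=17
  Job 4: p=11, C=28
  Job 5: p=12, C=40
Total completion time = 4 + 9 + 17 + 28 + 40 = 98

98


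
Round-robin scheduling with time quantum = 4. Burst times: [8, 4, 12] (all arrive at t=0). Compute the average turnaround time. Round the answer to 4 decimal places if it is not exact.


Time quantum = 4
Execution trace:
  J1 runs 4 units, time = 4
  J2 runs 4 units, time = 8
  J3 runs 4 units, time = 12
  J1 runs 4 units, time = 16
  J3 runs 4 units, time = 20
  J3 runs 4 units, time = 24
Finish times: [16, 8, 24]
Average turnaround = 48/3 = 16.0

16.0


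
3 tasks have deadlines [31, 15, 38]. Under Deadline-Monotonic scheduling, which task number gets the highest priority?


Sort tasks by relative deadline (ascending):
  Task 2: deadline = 15
  Task 1: deadline = 31
  Task 3: deadline = 38
Priority order (highest first): [2, 1, 3]
Highest priority task = 2

2


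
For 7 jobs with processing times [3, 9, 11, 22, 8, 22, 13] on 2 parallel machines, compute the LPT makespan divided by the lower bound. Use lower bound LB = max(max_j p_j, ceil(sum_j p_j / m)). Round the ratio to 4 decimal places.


LPT order: [22, 22, 13, 11, 9, 8, 3]
Machine loads after assignment: [43, 45]
LPT makespan = 45
Lower bound = max(max_job, ceil(total/2)) = max(22, 44) = 44
Ratio = 45 / 44 = 1.0227

1.0227


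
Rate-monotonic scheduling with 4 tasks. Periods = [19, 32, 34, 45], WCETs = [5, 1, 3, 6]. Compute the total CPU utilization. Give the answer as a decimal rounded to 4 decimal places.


Compute individual utilizations (exact fractions):
  Task 1: C/T = 5/19 (approx. 0.2632)
  Task 2: C/T = 1/32 (approx. 0.0313)
  Task 3: C/T = 3/34 (approx. 0.0882)
  Task 4: C/T = 6/45 = 2/15 (approx. 0.1333)
Total utilization U = 5/19 + 1/32 + 3/34 + 2/15 = 79997/155040
Rounded to 4 decimal places: U = 0.5160
RM (Liu & Layland) bound for 4 tasks = 0.756828; compare with U = 79997/155040 (approx. 0.515977)
U <= bound, so schedulable by RM sufficient condition.

0.5160


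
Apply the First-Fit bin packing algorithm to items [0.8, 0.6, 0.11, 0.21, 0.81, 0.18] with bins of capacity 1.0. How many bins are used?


Place items sequentially using First-Fit:
  Item 0.8 -> new Bin 1
  Item 0.6 -> new Bin 2
  Item 0.11 -> Bin 1 (now 0.91)
  Item 0.21 -> Bin 2 (now 0.81)
  Item 0.81 -> new Bin 3
  Item 0.18 -> Bin 2 (now 0.99)
Total bins used = 3

3


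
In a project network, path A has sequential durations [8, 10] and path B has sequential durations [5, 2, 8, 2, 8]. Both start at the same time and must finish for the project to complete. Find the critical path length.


Path A total = 8 + 10 = 18
Path B total = 5 + 2 + 8 + 2 + 8 = 25
Critical path = longest path = max(18, 25) = 25

25


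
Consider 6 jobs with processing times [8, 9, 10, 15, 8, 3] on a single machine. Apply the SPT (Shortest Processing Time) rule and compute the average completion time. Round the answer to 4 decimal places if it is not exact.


Sort jobs by processing time (SPT order): [3, 8, 8, 9, 10, 15]
Compute completion times sequentially:
  Job 1: processing = 3, completes at 3
  Job 2: processing = 8, completes at 11
  Job 3: processing = 8, completes at 19
  Job 4: processing = 9, completes at 28
  Job 5: processing = 10, completes at 38
  Job 6: processing = 15, completes at 53
Sum of completion times = 152
Average completion time = 152/6 = 25.3333

25.3333


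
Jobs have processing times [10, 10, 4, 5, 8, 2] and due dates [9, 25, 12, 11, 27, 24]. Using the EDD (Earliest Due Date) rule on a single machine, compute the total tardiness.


Sort by due date (EDD order): [(10, 9), (5, 11), (4, 12), (2, 24), (10, 25), (8, 27)]
Compute completion times and tardiness:
  Job 1: p=10, d=9, C=10, tardiness=max(0,10-9)=1
  Job 2: p=5, d=11, C=15, tardiness=max(0,15-11)=4
  Job 3: p=4, d=12, C=19, tardiness=max(0,19-12)=7
  Job 4: p=2, d=24, C=21, tardiness=max(0,21-24)=0
  Job 5: p=10, d=25, C=31, tardiness=max(0,31-25)=6
  Job 6: p=8, d=27, C=39, tardiness=max(0,39-27)=12
Total tardiness = 30

30


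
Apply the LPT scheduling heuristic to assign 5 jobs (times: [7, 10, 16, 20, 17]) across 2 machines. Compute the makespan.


Sort jobs in decreasing order (LPT): [20, 17, 16, 10, 7]
Assign each job to the least loaded machine:
  Machine 1: jobs [20, 10, 7], load = 37
  Machine 2: jobs [17, 16], load = 33
Makespan = max load = 37

37


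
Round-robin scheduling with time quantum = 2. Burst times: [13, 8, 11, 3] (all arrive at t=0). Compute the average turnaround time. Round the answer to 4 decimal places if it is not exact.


Time quantum = 2
Execution trace:
  J1 runs 2 units, time = 2
  J2 runs 2 units, time = 4
  J3 runs 2 units, time = 6
  J4 runs 2 units, time = 8
  J1 runs 2 units, time = 10
  J2 runs 2 units, time = 12
  J3 runs 2 units, time = 14
  J4 runs 1 units, time = 15
  J1 runs 2 units, time = 17
  J2 runs 2 units, time = 19
  J3 runs 2 units, time = 21
  J1 runs 2 units, time = 23
  J2 runs 2 units, time = 25
  J3 runs 2 units, time = 27
  J1 runs 2 units, time = 29
  J3 runs 2 units, time = 31
  J1 runs 2 units, time = 33
  J3 runs 1 units, time = 34
  J1 runs 1 units, time = 35
Finish times: [35, 25, 34, 15]
Average turnaround = 109/4 = 27.25

27.25


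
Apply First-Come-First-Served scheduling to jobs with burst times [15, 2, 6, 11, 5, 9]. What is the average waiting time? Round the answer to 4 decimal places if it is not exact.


FCFS order (as given): [15, 2, 6, 11, 5, 9]
Waiting times:
  Job 1: wait = 0
  Job 2: wait = 15
  Job 3: wait = 17
  Job 4: wait = 23
  Job 5: wait = 34
  Job 6: wait = 39
Sum of waiting times = 128
Average waiting time = 128/6 = 21.3333

21.3333


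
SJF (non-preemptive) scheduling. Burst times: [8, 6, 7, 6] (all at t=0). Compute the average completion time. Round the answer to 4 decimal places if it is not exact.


SJF order (ascending): [6, 6, 7, 8]
Completion times:
  Job 1: burst=6, C=6
  Job 2: burst=6, C=12
  Job 3: burst=7, C=19
  Job 4: burst=8, C=27
Average completion = 64/4 = 16.0

16.0


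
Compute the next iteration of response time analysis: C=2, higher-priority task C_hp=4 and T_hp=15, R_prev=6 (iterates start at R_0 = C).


R_next = C + ceil(R_prev / T_hp) * C_hp
ceil(6 / 15) = ceil(0.4) = 1
Interference = 1 * 4 = 4
R_next = 2 + 4 = 6
R_next = R_prev, so the iteration has converged (response time = 6).

6


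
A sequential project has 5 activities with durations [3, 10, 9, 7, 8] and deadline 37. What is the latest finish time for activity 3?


LF(activity 3) = deadline - sum of successor durations
Successors: activities 4 through 5 with durations [7, 8]
Sum of successor durations = 15
LF = 37 - 15 = 22

22


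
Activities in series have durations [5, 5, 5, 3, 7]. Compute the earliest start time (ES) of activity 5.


Activity 5 starts after activities 1 through 4 complete.
Predecessor durations: [5, 5, 5, 3]
ES = 5 + 5 + 5 + 3 = 18

18


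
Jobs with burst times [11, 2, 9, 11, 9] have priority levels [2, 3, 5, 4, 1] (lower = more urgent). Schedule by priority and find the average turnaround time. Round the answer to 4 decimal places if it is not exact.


Sort by priority (ascending = highest first):
Order: [(1, 9), (2, 11), (3, 2), (4, 11), (5, 9)]
Completion times:
  Priority 1, burst=9, C=9
  Priority 2, burst=11, C=20
  Priority 3, burst=2, C=22
  Priority 4, burst=11, C=33
  Priority 5, burst=9, C=42
Average turnaround = 126/5 = 25.2

25.2


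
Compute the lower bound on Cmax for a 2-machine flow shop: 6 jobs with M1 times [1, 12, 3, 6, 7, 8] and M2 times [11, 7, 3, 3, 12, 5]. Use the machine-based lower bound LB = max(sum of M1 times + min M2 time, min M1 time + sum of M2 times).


LB1 = sum(M1 times) + min(M2 times) = 37 + 3 = 40
LB2 = min(M1 times) + sum(M2 times) = 1 + 41 = 42
Lower bound = max(LB1, LB2) = max(40, 42) = 42

42


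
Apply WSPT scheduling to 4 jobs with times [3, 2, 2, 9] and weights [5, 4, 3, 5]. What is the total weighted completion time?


Compute p/w ratios and sort ascending (WSPT): [(2, 4), (3, 5), (2, 3), (9, 5)]
Compute weighted completion times:
  Job (p=2,w=4): C=2, w*C=4*2=8
  Job (p=3,w=5): C=5, w*C=5*5=25
  Job (p=2,w=3): C=7, w*C=3*7=21
  Job (p=9,w=5): C=16, w*C=5*16=80
Total weighted completion time = 134

134


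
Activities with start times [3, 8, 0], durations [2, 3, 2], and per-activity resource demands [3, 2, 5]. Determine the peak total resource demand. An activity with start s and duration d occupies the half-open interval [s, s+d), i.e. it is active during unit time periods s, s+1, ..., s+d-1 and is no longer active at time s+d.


Each activity i is active on [start_i, start_i + duration_i).
Compute total resource usage per time slot:
  t=0: active resources = [5], total = 5
  t=1: active resources = [5], total = 5
  t=2: active resources = [], total = 0
  t=3: active resources = [3], total = 3
  t=4: active resources = [3], total = 3
  t=5: active resources = [], total = 0
  t=6: active resources = [], total = 0
  t=7: active resources = [], total = 0
  t=8: active resources = [2], total = 2
  t=9: active resources = [2], total = 2
  t=10: active resources = [2], total = 2
Peak resource demand = 5

5


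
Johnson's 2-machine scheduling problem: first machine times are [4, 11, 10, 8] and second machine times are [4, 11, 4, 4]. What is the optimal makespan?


Apply Johnson's rule:
  Group 1 (a <= b): [(1, 4, 4), (2, 11, 11)]
  Group 2 (a > b): [(3, 10, 4), (4, 8, 4)]
Optimal job order: [1, 2, 3, 4]
Schedule:
  Job 1: M1 done at 4, M2 done at 8
  Job 2: M1 done at 15, M2 done at 26
  Job 3: M1 done at 25, M2 done at 30
  Job 4: M1 done at 33, M2 done at 37
Makespan = 37

37


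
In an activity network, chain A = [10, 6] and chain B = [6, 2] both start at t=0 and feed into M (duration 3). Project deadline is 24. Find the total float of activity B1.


Forward pass: ES(B1) = sum of predecessors on chain B = 0
EF = ES + duration = 0 + 6 = 6
Backward pass: LF(M) = deadline = 24; LS(M) = 24 - 3 = 21
LF(B1) = LS(M) - sum(successors on chain B) = 21 - 2 = 19
LS = LF - duration = 19 - 6 = 13
Total float = LS - ES = 13 - 0 = 13

13


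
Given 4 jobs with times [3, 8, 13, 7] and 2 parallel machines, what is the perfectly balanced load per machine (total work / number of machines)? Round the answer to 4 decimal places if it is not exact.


Total processing time = 3 + 8 + 13 + 7 = 31
Number of machines = 2
Ideal balanced load = 31 / 2 = 15.5

15.5


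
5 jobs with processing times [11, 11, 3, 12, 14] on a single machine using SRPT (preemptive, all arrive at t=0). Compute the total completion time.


Since all jobs arrive at t=0, SRPT equals SPT ordering.
SPT order: [3, 11, 11, 12, 14]
Completion times:
  Job 1: p=3, C=3
  Job 2: p=11, C=14
  Job 3: p=11, C=25
  Job 4: p=12, C=37
  Job 5: p=14, C=51
Total completion time = 3 + 14 + 25 + 37 + 51 = 130

130


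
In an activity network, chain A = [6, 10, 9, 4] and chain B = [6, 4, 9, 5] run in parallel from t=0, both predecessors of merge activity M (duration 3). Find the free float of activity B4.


ES(B4) = sum of predecessors on chain B = 19
EF(B4) = ES + duration = 19 + 5 = 24
Successor of B4 is M. ES(M) = max(sum(A), sum(B)) = max(29, 24) = 29
Free float = ES(successor) - EF(current) = 29 - 24 = 5

5


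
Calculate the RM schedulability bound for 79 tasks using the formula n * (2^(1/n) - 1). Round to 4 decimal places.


Compute 2^(1/79) = 1.0088126194
Subtract 1: 1.0088126194 - 1 = 0.0088126194
Multiply by n: 79 * 0.0088126194 = 0.6961969326
Round to 4 dp: 0.6962

0.6962


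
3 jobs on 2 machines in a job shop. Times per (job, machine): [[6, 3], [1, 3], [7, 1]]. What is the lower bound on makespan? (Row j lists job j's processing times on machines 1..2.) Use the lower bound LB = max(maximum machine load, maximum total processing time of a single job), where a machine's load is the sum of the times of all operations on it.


Machine loads:
  Machine 1: 6 + 1 + 7 = 14
  Machine 2: 3 + 3 + 1 = 7
Max machine load = 14
Job totals:
  Job 1: 9
  Job 2: 4
  Job 3: 8
Max job total = 9
Lower bound = max(14, 9) = 14

14


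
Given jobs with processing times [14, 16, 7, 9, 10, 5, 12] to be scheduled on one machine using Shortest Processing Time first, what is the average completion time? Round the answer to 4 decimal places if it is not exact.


Sort jobs by processing time (SPT order): [5, 7, 9, 10, 12, 14, 16]
Compute completion times sequentially:
  Job 1: processing = 5, completes at 5
  Job 2: processing = 7, completes at 12
  Job 3: processing = 9, completes at 21
  Job 4: processing = 10, completes at 31
  Job 5: processing = 12, completes at 43
  Job 6: processing = 14, completes at 57
  Job 7: processing = 16, completes at 73
Sum of completion times = 242
Average completion time = 242/7 = 34.5714

34.5714


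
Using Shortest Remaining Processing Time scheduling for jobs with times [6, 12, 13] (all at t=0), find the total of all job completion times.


Since all jobs arrive at t=0, SRPT equals SPT ordering.
SPT order: [6, 12, 13]
Completion times:
  Job 1: p=6, C=6
  Job 2: p=12, C=18
  Job 3: p=13, C=31
Total completion time = 6 + 18 + 31 = 55

55


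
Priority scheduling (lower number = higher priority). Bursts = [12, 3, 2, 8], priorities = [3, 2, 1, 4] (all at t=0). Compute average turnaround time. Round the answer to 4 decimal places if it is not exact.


Sort by priority (ascending = highest first):
Order: [(1, 2), (2, 3), (3, 12), (4, 8)]
Completion times:
  Priority 1, burst=2, C=2
  Priority 2, burst=3, C=5
  Priority 3, burst=12, C=17
  Priority 4, burst=8, C=25
Average turnaround = 49/4 = 12.25

12.25


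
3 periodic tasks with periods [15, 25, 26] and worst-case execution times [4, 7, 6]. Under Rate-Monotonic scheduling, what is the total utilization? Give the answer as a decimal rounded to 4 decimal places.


Compute individual utilizations (exact fractions):
  Task 1: C/T = 4/15 (approx. 0.2667)
  Task 2: C/T = 7/25 (approx. 0.28)
  Task 3: C/T = 6/26 = 3/13 (approx. 0.2308)
Total utilization U = 4/15 + 7/25 + 3/13 = 758/975
Rounded to 4 decimal places: U = 0.7774
RM (Liu & Layland) bound for 3 tasks = 0.779763; compare with U = 758/975 (approx. 0.777436)
U <= bound, so schedulable by RM sufficient condition.

0.7774


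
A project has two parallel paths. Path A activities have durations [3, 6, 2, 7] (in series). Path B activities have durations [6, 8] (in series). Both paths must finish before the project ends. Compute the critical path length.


Path A total = 3 + 6 + 2 + 7 = 18
Path B total = 6 + 8 = 14
Critical path = longest path = max(18, 14) = 18

18


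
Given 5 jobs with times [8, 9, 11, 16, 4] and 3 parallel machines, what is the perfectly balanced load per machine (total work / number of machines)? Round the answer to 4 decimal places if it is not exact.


Total processing time = 8 + 9 + 11 + 16 + 4 = 48
Number of machines = 3
Ideal balanced load = 48 / 3 = 16.0

16.0


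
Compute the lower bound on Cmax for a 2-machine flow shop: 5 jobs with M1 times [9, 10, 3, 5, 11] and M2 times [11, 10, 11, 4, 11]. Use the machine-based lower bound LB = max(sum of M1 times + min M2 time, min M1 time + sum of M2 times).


LB1 = sum(M1 times) + min(M2 times) = 38 + 4 = 42
LB2 = min(M1 times) + sum(M2 times) = 3 + 47 = 50
Lower bound = max(LB1, LB2) = max(42, 50) = 50

50


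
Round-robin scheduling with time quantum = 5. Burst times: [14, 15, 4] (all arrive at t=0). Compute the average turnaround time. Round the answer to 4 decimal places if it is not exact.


Time quantum = 5
Execution trace:
  J1 runs 5 units, time = 5
  J2 runs 5 units, time = 10
  J3 runs 4 units, time = 14
  J1 runs 5 units, time = 19
  J2 runs 5 units, time = 24
  J1 runs 4 units, time = 28
  J2 runs 5 units, time = 33
Finish times: [28, 33, 14]
Average turnaround = 75/3 = 25.0

25.0


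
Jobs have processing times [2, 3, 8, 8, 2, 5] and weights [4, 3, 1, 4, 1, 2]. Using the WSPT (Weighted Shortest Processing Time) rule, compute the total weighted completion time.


Compute p/w ratios and sort ascending (WSPT): [(2, 4), (3, 3), (8, 4), (2, 1), (5, 2), (8, 1)]
Compute weighted completion times:
  Job (p=2,w=4): C=2, w*C=4*2=8
  Job (p=3,w=3): C=5, w*C=3*5=15
  Job (p=8,w=4): C=13, w*C=4*13=52
  Job (p=2,w=1): C=15, w*C=1*15=15
  Job (p=5,w=2): C=20, w*C=2*20=40
  Job (p=8,w=1): C=28, w*C=1*28=28
Total weighted completion time = 158

158


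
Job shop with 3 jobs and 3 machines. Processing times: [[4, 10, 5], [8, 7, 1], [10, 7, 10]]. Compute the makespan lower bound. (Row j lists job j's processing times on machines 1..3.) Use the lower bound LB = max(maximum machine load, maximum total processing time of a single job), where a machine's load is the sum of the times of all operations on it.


Machine loads:
  Machine 1: 4 + 8 + 10 = 22
  Machine 2: 10 + 7 + 7 = 24
  Machine 3: 5 + 1 + 10 = 16
Max machine load = 24
Job totals:
  Job 1: 19
  Job 2: 16
  Job 3: 27
Max job total = 27
Lower bound = max(24, 27) = 27

27


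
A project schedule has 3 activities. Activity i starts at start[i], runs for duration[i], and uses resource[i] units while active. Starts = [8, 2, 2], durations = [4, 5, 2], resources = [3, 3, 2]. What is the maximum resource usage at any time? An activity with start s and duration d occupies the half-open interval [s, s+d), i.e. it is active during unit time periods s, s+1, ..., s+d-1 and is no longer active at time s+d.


Each activity i is active on [start_i, start_i + duration_i).
Compute total resource usage per time slot:
  t=0: active resources = [], total = 0
  t=1: active resources = [], total = 0
  t=2: active resources = [3, 2], total = 5
  t=3: active resources = [3, 2], total = 5
  t=4: active resources = [3], total = 3
  t=5: active resources = [3], total = 3
  t=6: active resources = [3], total = 3
  t=7: active resources = [], total = 0
  t=8: active resources = [3], total = 3
  t=9: active resources = [3], total = 3
  t=10: active resources = [3], total = 3
  t=11: active resources = [3], total = 3
Peak resource demand = 5

5


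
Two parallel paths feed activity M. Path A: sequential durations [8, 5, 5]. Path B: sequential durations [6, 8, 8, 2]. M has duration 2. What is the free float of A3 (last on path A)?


ES(A3) = sum of predecessors on chain A = 13
EF(A3) = ES + duration = 13 + 5 = 18
Successor of A3 is M. ES(M) = max(sum(A), sum(B)) = max(18, 24) = 24
Free float = ES(successor) - EF(current) = 24 - 18 = 6

6
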